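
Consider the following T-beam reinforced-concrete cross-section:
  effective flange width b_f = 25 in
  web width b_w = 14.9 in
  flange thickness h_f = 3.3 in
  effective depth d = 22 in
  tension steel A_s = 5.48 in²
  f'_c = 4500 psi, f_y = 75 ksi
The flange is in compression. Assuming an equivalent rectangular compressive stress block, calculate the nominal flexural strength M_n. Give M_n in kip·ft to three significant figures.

Tension: T = A_s f_y = 5.48 × 75 = 411 kips.
Try a within the flange: a = T/(0.85 f'_c b_f) = 411/(0.85 × 4.5 × 25) = 4.298 in.
a = 4.298 > h_f = 3.3 in: the block extends into the web. Split into flange-overhang and web parts.
C_f = 0.85 f'_c (b_f − b_w) h_f = 0.85 × 4.5 × (25 − 14.9) × 3.3 = 127.5 kips.
Remaining web compression depth: a_w = (T − C_f)/(0.85 f'_c b_w) = (411 − 127.5)/(0.85 × 4.5 × 14.9) = 4.974 in.
M_n = C_f(d − h_f/2) + (T − C_f)(d − a_w/2) = 127.5 × (22 − 1.65) + 283.5 × (22 − 2.487) = 2594.6 + 5531.9 = 8126.5 kip·in.
M_n = 8126.5/12 = 677.21 kip·ft.

M_n ≈ 677 kip·ft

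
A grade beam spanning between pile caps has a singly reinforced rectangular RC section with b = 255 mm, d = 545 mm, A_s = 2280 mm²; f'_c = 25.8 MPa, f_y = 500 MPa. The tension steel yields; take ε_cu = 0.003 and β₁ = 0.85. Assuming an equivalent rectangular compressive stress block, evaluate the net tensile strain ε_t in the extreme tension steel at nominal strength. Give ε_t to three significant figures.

a = A_s f_y/(0.85 f'_c b) = 203.86 mm.
β₁ = 0.85, so c = a/β₁ = 203.86/0.85 = 239.84 mm.
From the linear strain diagram with ε_cu = 0.003: ε_t = 0.003 (d − c)/c = 0.003 × (545 − 239.84)/239.84 = 0.00382.
ε_t < 0.004 — the section is over-reinforced for flexure under ACI limits.

ε_t ≈ 0.00382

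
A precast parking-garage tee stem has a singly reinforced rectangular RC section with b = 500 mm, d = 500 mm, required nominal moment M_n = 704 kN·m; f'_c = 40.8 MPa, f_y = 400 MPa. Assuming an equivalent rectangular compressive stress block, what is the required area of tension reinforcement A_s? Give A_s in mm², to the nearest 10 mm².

A_s ≈ 3860 mm²

With M_n = 0.85 f'_c a b (d − a/2), solve the quadratic for a:
a = d − √(d² − 2M_n/(0.85 f'_c b)) = 500 − √(500² − 2 × 704×10⁶/(0.85 × 40.8 × 500)) = 89.15 mm.
A_s = 0.85 f'_c a b / f_y = 0.85 × 40.8 × 89.15 × 500 / 400 = 3864.7 mm².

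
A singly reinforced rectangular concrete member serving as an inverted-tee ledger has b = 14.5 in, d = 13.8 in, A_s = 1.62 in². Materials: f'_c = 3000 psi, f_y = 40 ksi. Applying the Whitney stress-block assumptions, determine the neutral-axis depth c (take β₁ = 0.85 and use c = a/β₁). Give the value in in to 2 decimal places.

T = A_s f_y = 1.62 × 40 = 64.8 kips.
a = T/(0.85 f'_c b) = 64.8/(0.85 × 3 × 14.5) = 1.7525 in.
With β₁ = 0.85, c = a/β₁ = 1.7525/0.85 = 2.06 in.

c ≈ 2.06 in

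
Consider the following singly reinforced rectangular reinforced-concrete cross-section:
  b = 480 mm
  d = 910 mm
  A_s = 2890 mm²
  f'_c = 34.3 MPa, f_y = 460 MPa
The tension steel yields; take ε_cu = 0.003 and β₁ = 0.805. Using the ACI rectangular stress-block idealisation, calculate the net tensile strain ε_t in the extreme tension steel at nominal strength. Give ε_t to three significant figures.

a = A_s f_y/(0.85 f'_c b) = 95.00 mm.
β₁ = 0.805, so c = a/β₁ = 95.00/0.805 = 118.01 mm.
From the linear strain diagram with ε_cu = 0.003: ε_t = 0.003 (d − c)/c = 0.003 × (910 − 118.01)/118.01 = 0.0201.
Since ε_t ≥ 0.005, the section is tension-controlled.

ε_t ≈ 0.0201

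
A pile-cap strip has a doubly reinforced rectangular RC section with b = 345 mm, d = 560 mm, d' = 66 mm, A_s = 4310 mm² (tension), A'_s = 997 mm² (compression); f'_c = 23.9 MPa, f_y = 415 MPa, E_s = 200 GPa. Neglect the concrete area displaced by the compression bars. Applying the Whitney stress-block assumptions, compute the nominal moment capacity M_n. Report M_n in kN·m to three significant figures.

M_n ≈ 839 kN·m

Assume both tension and compression steel yield.
Net tension couple steel: A_s − A'_s = 3313 mm².
a = (A_s − A'_s) f_y / (0.85 f'_c b) = 1374895/(0.85 × 23.9 × 345) = 196.17 mm.
c = a/β₁ = 196.17/0.85 = 230.79 mm; ε'_s = 0.003(c − d')/c = 0.0021 ≥ f_y/E_s = 0.0021, so compression steel does yield.
M_n = (A_s − A'_s) f_y (d − a/2) + A'_s f_y (d − d') = [1374895 × (560 − 98.085) + 413755 × (560 − 66)] × 10⁻⁶ = 635.08 + 204.39 = 839.47 kN·m.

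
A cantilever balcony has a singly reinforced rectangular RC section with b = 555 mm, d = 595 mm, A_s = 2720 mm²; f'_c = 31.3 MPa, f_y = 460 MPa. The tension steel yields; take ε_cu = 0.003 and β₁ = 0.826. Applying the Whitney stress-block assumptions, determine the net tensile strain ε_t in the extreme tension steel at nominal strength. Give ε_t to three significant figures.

a = A_s f_y/(0.85 f'_c b) = 84.74 mm.
β₁ = 0.826, so c = a/β₁ = 84.74/0.826 = 102.59 mm.
From the linear strain diagram with ε_cu = 0.003: ε_t = 0.003 (d − c)/c = 0.003 × (595 − 102.59)/102.59 = 0.0144.
Since ε_t ≥ 0.005, the section is tension-controlled.

ε_t ≈ 0.0144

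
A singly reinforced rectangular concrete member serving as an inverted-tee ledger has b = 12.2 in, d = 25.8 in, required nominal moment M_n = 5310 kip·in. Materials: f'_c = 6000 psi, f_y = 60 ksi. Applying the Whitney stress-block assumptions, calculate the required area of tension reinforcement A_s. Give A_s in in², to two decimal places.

A_s ≈ 3.68 in²

From M_n = 0.85 f'_c a b (d − a/2):
a = d − √(d² − 2M_n/(0.85 f'_c b)) = 25.8 − √(25.8² − 2 × 5310/(0.85 × 6 × 12.2)) = 3.552 in.
A_s = 0.85 f'_c a b / f_y = 0.85 × 6 × 3.552 × 12.2 / 60 = 3.683 in².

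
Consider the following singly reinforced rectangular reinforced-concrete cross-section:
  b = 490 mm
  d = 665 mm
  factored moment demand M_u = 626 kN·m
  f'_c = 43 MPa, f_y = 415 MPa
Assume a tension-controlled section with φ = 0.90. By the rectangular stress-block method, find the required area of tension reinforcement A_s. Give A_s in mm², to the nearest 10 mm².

A_s ≈ 2640 mm²

M_n = M_u/φ = 626/0.90 = 695.556 kN·m.
With M_n = 0.85 f'_c a b (d − a/2), solve the quadratic for a:
a = d − √(d² − 2M_n/(0.85 f'_c b)) = 665 − √(665² − 2 × 695.556×10⁶/(0.85 × 43 × 490)) = 61.22 mm.
A_s = 0.85 f'_c a b / f_y = 0.85 × 43 × 61.22 × 490 / 415 = 2642.0 mm².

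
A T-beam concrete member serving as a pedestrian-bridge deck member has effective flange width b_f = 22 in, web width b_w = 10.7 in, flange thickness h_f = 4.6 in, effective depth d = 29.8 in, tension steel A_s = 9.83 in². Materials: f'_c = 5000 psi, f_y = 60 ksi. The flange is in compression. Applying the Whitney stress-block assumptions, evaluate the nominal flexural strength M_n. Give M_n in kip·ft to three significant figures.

Tension: T = A_s f_y = 9.83 × 60 = 589.8 kips.
Try a within the flange: a = T/(0.85 f'_c b_f) = 589.8/(0.85 × 5 × 22) = 6.308 in.
a = 6.308 > h_f = 4.6 in: the block extends into the web. Split into flange-overhang and web parts.
C_f = 0.85 f'_c (b_f − b_w) h_f = 0.85 × 5 × (22 − 10.7) × 4.6 = 220.9 kips.
Remaining web compression depth: a_w = (T − C_f)/(0.85 f'_c b_w) = (589.8 − 220.9)/(0.85 × 5 × 10.7) = 8.112 in.
M_n = C_f(d − h_f/2) + (T − C_f)(d − a_w/2) = 220.9 × (29.8 − 2.3) + 368.9 × (29.8 − 4.056) = 6074.8 + 9497.0 = 15571.8 kip·in.
M_n = 15571.8/12 = 1297.65 kip·ft.

M_n ≈ 1300 kip·ft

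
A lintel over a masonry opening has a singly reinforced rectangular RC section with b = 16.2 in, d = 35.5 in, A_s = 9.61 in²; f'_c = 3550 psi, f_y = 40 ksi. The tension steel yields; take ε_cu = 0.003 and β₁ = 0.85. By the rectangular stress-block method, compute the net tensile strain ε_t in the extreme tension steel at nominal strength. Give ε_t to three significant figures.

ε_t ≈ 0.00851

a = A_s f_y/(0.85 f'_c b) = 7.864 in.
β₁ = 0.85, so c = a/β₁ = 7.864/0.85 = 9.252 in.
From the linear strain diagram with ε_cu = 0.003: ε_t = 0.003 (d − c)/c = 0.003 × (35.5 − 9.252)/9.252 = 0.00851.
Since ε_t ≥ 0.005, the section is tension-controlled.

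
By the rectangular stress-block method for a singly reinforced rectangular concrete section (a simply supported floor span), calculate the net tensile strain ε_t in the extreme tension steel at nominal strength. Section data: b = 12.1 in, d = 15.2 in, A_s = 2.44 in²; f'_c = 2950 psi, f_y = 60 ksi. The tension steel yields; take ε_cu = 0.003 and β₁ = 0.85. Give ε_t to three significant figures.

a = A_s f_y/(0.85 f'_c b) = 4.825 in.
β₁ = 0.85, so c = a/β₁ = 4.825/0.85 = 5.676 in.
From the linear strain diagram with ε_cu = 0.003: ε_t = 0.003 (d − c)/c = 0.003 × (15.2 − 5.676)/5.676 = 0.00503.
Since ε_t ≥ 0.005, the section is tension-controlled.

ε_t ≈ 0.00503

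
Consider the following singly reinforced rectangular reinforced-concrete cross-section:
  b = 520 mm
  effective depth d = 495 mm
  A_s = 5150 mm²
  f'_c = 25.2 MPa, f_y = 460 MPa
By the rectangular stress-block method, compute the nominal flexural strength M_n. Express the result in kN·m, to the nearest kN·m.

M_n ≈ 921 kN·m

T = A_s f_y = 5150 × 460 = 2369000 N = 2369 kN.
From C = T: a = T/(0.85 f'_c b) = 2369000/(0.85 × 25.2 × 520) = 212.69 mm.
M_n = T(d − a/2) = 2369 kN × (495 − 106.345) mm = 920.72 kN·m.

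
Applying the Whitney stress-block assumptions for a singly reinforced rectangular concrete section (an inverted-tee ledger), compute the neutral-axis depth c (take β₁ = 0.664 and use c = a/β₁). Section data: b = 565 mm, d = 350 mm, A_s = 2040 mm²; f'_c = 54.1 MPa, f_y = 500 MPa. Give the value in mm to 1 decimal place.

c ≈ 59.1 mm

T = A_s f_y = 2040 × 500 = 1020000 N = 1020 kN.
Setting C = 0.85 f'_c a b equal to T: a = 1020000/(0.85 × 54.1 × 565) = 39.259 mm.
With β₁ = 0.664, c = a/β₁ = 39.259/0.664 = 59.1 mm.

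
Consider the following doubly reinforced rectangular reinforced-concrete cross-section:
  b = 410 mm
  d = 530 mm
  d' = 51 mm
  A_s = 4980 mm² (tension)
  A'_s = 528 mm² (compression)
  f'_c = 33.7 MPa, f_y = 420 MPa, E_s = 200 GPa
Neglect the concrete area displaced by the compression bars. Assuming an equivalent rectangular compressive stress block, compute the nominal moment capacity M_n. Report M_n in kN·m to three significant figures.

Assume both tension and compression steel yield.
Net tension couple steel: A_s − A'_s = 4452 mm².
a = (A_s − A'_s) f_y / (0.85 f'_c b) = 1869840/(0.85 × 33.7 × 410) = 159.21 mm.
c = a/β₁ = 159.21/0.809 = 196.80 mm; ε'_s = 0.003(c − d')/c = 0.0022 ≥ f_y/E_s = 0.0021, so compression steel does yield.
M_n = (A_s − A'_s) f_y (d − a/2) + A'_s f_y (d − d') = [1869840 × (530 − 79.605) + 221760 × (530 − 51)] × 10⁻⁶ = 842.17 + 106.22 = 948.39 kN·m.

M_n ≈ 948 kN·m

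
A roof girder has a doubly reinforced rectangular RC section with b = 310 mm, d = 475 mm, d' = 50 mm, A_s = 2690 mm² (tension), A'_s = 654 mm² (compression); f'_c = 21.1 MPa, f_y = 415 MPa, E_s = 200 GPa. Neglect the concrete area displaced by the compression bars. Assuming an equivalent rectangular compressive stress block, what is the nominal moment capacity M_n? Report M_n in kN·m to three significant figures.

Assume both tension and compression steel yield.
Net tension couple steel: A_s − A'_s = 2036 mm².
a = (A_s − A'_s) f_y / (0.85 f'_c b) = 844940/(0.85 × 21.1 × 310) = 151.97 mm.
c = a/β₁ = 151.97/0.85 = 178.79 mm; ε'_s = 0.003(c − d')/c = 0.0022 ≥ f_y/E_s = 0.0021, so compression steel does yield.
M_n = (A_s − A'_s) f_y (d − a/2) + A'_s f_y (d − d') = [844940 × (475 − 75.985) + 271410 × (475 − 50)] × 10⁻⁶ = 337.14 + 115.35 = 452.49 kN·m.

M_n ≈ 452 kN·m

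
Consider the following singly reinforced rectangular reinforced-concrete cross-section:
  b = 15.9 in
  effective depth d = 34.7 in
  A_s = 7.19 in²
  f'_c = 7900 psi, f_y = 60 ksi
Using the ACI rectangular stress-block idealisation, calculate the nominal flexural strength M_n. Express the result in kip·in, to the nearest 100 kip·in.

M_n ≈ 14100 kip·in

T = A_s f_y = 7.19 × 60 = 431.4 kips.
a = T/(0.85 f'_c b) = 431.4/(0.85 × 7.9 × 15.9) = 4.041 in.
M_n = T(d − a/2) = 431.4 × (34.7 − 2.0205) = 14097.9 kip·in.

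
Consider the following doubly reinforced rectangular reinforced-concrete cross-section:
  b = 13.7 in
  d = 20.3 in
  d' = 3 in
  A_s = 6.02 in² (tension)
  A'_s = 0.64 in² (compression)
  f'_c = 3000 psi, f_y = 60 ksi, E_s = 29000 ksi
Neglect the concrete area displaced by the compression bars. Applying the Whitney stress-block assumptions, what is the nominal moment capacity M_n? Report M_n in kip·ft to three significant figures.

Assume both steels yield.
a = (A_s − A'_s) f_y/(0.85 f'_c b) = (6.02 − 0.64) × 60/(0.85 × 3 × 13.7) = 9.240 in.
c = a/β₁ = 9.240/0.85 = 10.871 in; ε'_s = 0.003(c − d')/c = 0.0022 ≥ ε_y = 0.0021, so the compression steel yields.
M_n = (A_s − A'_s) f_y (d − a/2) + A'_s f_y (d − d') = 322.8 × (20.3 − 4.62) + 38.4 × (20.3 − 3) = 5061.5 + 664.3 = 5725.8 kip·in = 5725.8/12 = 477.15 kip·ft.

M_n ≈ 477 kip·ft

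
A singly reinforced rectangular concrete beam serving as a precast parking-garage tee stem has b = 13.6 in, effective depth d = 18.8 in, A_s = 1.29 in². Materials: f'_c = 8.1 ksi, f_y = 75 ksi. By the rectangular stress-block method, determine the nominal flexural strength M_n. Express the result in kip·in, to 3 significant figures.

M_n ≈ 1770 kip·in

T = A_s f_y = 1.29 × 75 = 96.75 kips.
a = T/(0.85 f'_c b) = 96.75/(0.85 × 8.1 × 13.6) = 1.033 in.
M_n = T(d − a/2) = 96.75 × (18.8 − 0.5165) = 1768.9 kip·in.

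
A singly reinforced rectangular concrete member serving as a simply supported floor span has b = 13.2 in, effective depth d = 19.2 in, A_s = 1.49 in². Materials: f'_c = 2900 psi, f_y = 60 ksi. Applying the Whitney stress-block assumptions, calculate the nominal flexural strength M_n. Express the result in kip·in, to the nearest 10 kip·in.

M_n ≈ 1590 kip·in

T = A_s f_y = 1.49 × 60 = 89.4 kips.
a = T/(0.85 f'_c b) = 89.4/(0.85 × 2.9 × 13.2) = 2.748 in.
M_n = T(d − a/2) = 89.4 × (19.2 − 1.374) = 1593.6 kip·in.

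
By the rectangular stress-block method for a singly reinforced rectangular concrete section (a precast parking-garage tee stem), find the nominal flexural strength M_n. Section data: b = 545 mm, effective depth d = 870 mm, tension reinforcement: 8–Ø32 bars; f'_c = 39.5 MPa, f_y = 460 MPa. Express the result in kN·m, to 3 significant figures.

A_s = 8 × 804 = 6432 mm².
T = A_s f_y = 6432 × 460 = 2958720 N = 2958.72 kN.
From C = T: a = T/(0.85 f'_c b) = 2958720/(0.85 × 39.5 × 545) = 161.69 mm.
M_n = T(d − a/2) = 2958.72 kN × (870 − 80.845) mm = 2334.89 kN·m.

M_n ≈ 2330 kN·m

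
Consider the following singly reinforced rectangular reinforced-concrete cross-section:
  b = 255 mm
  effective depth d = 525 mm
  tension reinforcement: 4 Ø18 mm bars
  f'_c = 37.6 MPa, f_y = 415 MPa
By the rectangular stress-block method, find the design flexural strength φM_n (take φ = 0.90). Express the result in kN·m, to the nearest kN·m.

A_s = 4 × 254 = 1016 mm².
T = A_s f_y = 1016 × 415 = 421640 N = 421.64 kN.
From C = T: a = T/(0.85 f'_c b) = 421640/(0.85 × 37.6 × 255) = 51.74 mm.
M_n = T(d − a/2) = 421.64 kN × (525 − 25.87) mm = 210.45 kN·m.
φM_n = 0.90 × 210.45 = 189.41 kN·m.

φM_n ≈ 189 kN·m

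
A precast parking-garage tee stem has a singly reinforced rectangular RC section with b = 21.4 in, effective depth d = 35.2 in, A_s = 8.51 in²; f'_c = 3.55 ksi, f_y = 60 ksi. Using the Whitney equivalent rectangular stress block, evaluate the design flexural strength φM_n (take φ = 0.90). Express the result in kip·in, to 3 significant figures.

φM_n ≈ 14400 kip·in

T = A_s f_y = 8.51 × 60 = 510.6 kips.
a = T/(0.85 f'_c b) = 510.6/(0.85 × 3.55 × 21.4) = 7.907 in.
M_n = T(d − a/2) = 510.6 × (35.2 − 3.9535) = 15954.5 kip·in.
φM_n = 0.90 × 15954.5 = 14359.1 kip·in.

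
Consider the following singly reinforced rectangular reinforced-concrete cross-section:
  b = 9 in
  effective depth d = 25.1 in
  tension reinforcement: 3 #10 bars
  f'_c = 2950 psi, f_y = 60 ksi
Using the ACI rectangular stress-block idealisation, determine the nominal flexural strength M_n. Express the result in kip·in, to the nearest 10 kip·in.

A_s = 3 × 1.27 = 3.81 in².
T = A_s f_y = 3.81 × 60 = 228.6 kips.
a = T/(0.85 f'_c b) = 228.6/(0.85 × 2.95 × 9) = 10.130 in.
M_n = T(d − a/2) = 228.6 × (25.1 − 5.065) = 4580.0 kip·in.

M_n ≈ 4580 kip·in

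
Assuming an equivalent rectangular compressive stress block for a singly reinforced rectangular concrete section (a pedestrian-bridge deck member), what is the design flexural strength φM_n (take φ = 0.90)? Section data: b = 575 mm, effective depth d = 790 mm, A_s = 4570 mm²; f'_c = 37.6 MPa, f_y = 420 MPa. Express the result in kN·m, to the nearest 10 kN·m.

φM_n ≈ 1270 kN·m

T = A_s f_y = 4570 × 420 = 1919400 N = 1919.4 kN.
From C = T: a = T/(0.85 f'_c b) = 1919400/(0.85 × 37.6 × 575) = 104.45 mm.
M_n = T(d − a/2) = 1919.4 kN × (790 − 52.225) mm = 1416.09 kN·m.
φM_n = 0.90 × 1416.09 = 1274.48 kN·m.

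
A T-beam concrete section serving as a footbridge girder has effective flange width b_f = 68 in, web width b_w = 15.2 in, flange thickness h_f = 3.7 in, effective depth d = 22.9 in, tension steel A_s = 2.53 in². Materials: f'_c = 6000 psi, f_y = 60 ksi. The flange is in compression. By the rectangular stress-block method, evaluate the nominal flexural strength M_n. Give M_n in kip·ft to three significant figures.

Tension: T = A_s f_y = 2.53 × 60 = 151.8 kips.
Try a within the flange: a = T/(0.85 f'_c b_f) = 151.8/(0.85 × 6 × 68) = 0.438 in.
Since a = 0.438 ≤ h_f = 3.7 in, the stress block lies entirely in the flange; analyse as a rectangular beam of width b_f.
M_n = T(d − a/2) = 151.8 × (22.9 − 0.219) = 3443.0 kip·in.
M_n = 3443.0/12 = 286.92 kip·ft.

M_n ≈ 287 kip·ft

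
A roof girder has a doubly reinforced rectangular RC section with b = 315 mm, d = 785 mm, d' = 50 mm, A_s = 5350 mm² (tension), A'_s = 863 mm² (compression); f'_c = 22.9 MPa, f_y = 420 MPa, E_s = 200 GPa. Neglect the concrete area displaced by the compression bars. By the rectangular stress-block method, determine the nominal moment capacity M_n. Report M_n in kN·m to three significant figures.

M_n ≈ 1460 kN·m

Assume both tension and compression steel yield.
Net tension couple steel: A_s − A'_s = 4487 mm².
a = (A_s − A'_s) f_y / (0.85 f'_c b) = 1884540/(0.85 × 22.9 × 315) = 307.36 mm.
c = a/β₁ = 307.36/0.85 = 361.60 mm; ε'_s = 0.003(c − d')/c = 0.0026 ≥ f_y/E_s = 0.0021, so compression steel does yield.
M_n = (A_s − A'_s) f_y (d − a/2) + A'_s f_y (d − d') = [1884540 × (785 − 153.68) + 362460 × (785 − 50)] × 10⁻⁶ = 1189.75 + 266.41 = 1456.16 kN·m.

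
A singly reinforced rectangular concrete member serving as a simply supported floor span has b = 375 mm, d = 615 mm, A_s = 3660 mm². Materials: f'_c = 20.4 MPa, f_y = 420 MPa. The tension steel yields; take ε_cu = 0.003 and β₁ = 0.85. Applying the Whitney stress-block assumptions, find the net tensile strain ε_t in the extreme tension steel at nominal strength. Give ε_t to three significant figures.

a = A_s f_y/(0.85 f'_c b) = 236.40 mm.
β₁ = 0.85, so c = a/β₁ = 236.40/0.85 = 278.12 mm.
From the linear strain diagram with ε_cu = 0.003: ε_t = 0.003 (d − c)/c = 0.003 × (615 − 278.12)/278.12 = 0.00363.
ε_t < 0.004 — the section is over-reinforced for flexure under ACI limits.

ε_t ≈ 0.00363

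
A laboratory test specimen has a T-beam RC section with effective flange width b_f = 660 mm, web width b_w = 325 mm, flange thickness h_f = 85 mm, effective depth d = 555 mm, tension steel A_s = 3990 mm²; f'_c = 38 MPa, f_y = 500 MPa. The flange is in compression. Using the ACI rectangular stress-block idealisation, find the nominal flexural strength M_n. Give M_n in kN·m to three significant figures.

Tension: T = A_s f_y = 3990 × 500 = 1995000 N.
Try a within the flange: a = T/(0.85 f'_c b_f) = 1995000/(0.85 × 38 × 660) = 93.58 mm.
a = 93.58 > h_f = 85 mm: the block extends into the web. Split into flange-overhang and web parts.
C_f = 0.85 f'_c (b_f − b_w) h_f = 0.85 × 38 × (660 − 325) × 85 = 919743 N.
Remaining web compression depth: a_w = (T − C_f)/(0.85 f'_c b_w) = (1995000 − 919743)/(0.85 × 38 × 325) = 102.43 mm.
M_n = C_f(d − h_f/2) + (T − C_f)(d − a_w/2) = 919743 × (555 − 42.5) + 1075257 × (555 − 51.215) = 471.37 + 541.70 = 1013.07 × 10⁶ N·mm.
M_n = 1013.07 kN·m.

M_n ≈ 1010 kN·m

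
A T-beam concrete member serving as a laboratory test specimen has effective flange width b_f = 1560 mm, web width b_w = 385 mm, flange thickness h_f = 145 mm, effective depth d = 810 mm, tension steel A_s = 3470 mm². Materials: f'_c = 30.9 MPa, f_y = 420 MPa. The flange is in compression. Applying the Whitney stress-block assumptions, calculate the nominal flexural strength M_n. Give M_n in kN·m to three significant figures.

M_n ≈ 1150 kN·m

Tension: T = A_s f_y = 3470 × 420 = 1457400 N.
Try a within the flange: a = T/(0.85 f'_c b_f) = 1457400/(0.85 × 30.9 × 1560) = 35.57 mm.
Since a = 35.57 ≤ h_f = 145 mm, the stress block lies entirely in the flange; analyse as a rectangular beam of width b_f.
M_n = T(d − a/2) = 1457400 × (810 − 17.785) = 1154.57 × 10⁶ N·mm.
M_n = 1154.57 kN·m.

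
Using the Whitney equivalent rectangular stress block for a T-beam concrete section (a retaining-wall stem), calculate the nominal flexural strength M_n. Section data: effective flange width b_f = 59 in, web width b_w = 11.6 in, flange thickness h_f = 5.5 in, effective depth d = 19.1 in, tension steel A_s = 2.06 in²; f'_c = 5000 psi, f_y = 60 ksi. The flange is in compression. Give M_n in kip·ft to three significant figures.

Tension: T = A_s f_y = 2.06 × 60 = 123.6 kips.
Try a within the flange: a = T/(0.85 f'_c b_f) = 123.6/(0.85 × 5 × 59) = 0.493 in.
Since a = 0.493 ≤ h_f = 5.5 in, the stress block lies entirely in the flange; analyse as a rectangular beam of width b_f.
M_n = T(d − a/2) = 123.6 × (19.1 − 0.2465) = 2330.3 kip·in.
M_n = 2330.3/12 = 194.19 kip·ft.

M_n ≈ 194 kip·ft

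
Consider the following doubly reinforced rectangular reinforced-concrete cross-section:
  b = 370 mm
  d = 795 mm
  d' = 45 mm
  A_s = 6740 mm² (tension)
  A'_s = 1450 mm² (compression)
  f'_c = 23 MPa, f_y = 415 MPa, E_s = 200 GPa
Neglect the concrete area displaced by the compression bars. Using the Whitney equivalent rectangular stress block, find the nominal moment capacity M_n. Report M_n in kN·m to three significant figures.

M_n ≈ 1860 kN·m

Assume both tension and compression steel yield.
Net tension couple steel: A_s − A'_s = 5290 mm².
a = (A_s − A'_s) f_y / (0.85 f'_c b) = 2195350/(0.85 × 23 × 370) = 303.50 mm.
c = a/β₁ = 303.50/0.85 = 357.06 mm; ε'_s = 0.003(c − d')/c = 0.0026 ≥ f_y/E_s = 0.0021, so compression steel does yield.
M_n = (A_s − A'_s) f_y (d − a/2) + A'_s f_y (d − d') = [2195350 × (795 − 151.75) + 601750 × (795 − 45)] × 10⁻⁶ = 1412.16 + 451.31 = 1863.47 kN·m.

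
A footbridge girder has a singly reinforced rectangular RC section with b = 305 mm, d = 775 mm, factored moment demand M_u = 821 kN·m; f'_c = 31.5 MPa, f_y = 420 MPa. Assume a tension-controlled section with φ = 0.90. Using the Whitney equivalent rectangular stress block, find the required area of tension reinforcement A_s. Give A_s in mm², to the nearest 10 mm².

A_s ≈ 3130 mm²

M_n = M_u/φ = 821/0.90 = 912.222 kN·m.
With M_n = 0.85 f'_c a b (d − a/2), solve the quadratic for a:
a = d − √(d² − 2M_n/(0.85 f'_c b)) = 775 − √(775² − 2 × 912.222×10⁶/(0.85 × 31.5 × 305)) = 160.82 mm.
A_s = 0.85 f'_c a b / f_y = 0.85 × 31.5 × 160.82 × 305 / 420 = 3126.9 mm².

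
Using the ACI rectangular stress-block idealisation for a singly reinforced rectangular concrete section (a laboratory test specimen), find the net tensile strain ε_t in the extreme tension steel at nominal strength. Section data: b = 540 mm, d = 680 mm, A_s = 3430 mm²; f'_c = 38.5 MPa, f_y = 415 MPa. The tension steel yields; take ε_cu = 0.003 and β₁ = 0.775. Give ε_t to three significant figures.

ε_t ≈ 0.0166

a = A_s f_y/(0.85 f'_c b) = 80.55 mm.
β₁ = 0.775, so c = a/β₁ = 80.55/0.775 = 103.94 mm.
From the linear strain diagram with ε_cu = 0.003: ε_t = 0.003 (d − c)/c = 0.003 × (680 − 103.94)/103.94 = 0.0166.
Since ε_t ≥ 0.005, the section is tension-controlled.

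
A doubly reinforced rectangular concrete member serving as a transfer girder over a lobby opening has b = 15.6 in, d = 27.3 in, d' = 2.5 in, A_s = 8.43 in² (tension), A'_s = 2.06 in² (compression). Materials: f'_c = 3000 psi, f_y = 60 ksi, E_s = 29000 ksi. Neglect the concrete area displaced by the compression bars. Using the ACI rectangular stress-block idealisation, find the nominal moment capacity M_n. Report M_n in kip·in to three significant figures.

M_n ≈ 11700 kip·in

Assume both steels yield.
a = (A_s − A'_s) f_y/(0.85 f'_c b) = (8.43 − 2.06) × 60/(0.85 × 3 × 15.6) = 9.608 in.
c = a/β₁ = 9.608/0.85 = 11.304 in; ε'_s = 0.003(c − d')/c = 0.0023 ≥ ε_y = 0.0021, so the compression steel yields.
M_n = (A_s − A'_s) f_y (d − a/2) + A'_s f_y (d − d') = 382.2 × (27.3 − 4.804) + 123.6 × (27.3 − 2.5) = 8598.0 + 3065.3 = 11663.3 kip·in.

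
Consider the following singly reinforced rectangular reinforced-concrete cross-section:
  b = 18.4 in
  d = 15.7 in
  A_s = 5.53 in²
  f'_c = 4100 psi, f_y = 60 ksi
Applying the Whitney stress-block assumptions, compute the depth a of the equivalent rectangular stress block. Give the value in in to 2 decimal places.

a ≈ 5.17 in

T = A_s f_y = 5.53 × 60 = 331.8 kips.
a = T/(0.85 f'_c b) = 331.8/(0.85 × 4.1 × 18.4) = 5.17 in.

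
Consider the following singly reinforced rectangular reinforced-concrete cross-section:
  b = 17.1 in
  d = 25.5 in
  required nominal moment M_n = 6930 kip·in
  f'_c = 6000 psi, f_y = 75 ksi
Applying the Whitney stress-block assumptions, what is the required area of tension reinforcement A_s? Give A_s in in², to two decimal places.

A_s ≈ 3.88 in²

From M_n = 0.85 f'_c a b (d − a/2):
a = d − √(d² − 2M_n/(0.85 f'_c b)) = 25.5 − √(25.5² − 2 × 6930/(0.85 × 6 × 17.1)) = 3.334 in.
A_s = 0.85 f'_c a b / f_y = 0.85 × 6 × 3.334 × 17.1 / 75 = 3.877 in².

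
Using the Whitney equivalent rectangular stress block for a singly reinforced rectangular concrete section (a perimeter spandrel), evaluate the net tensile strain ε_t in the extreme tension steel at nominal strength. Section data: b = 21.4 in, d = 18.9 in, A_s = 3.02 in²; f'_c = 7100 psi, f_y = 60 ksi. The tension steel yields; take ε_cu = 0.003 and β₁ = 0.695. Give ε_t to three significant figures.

a = A_s f_y/(0.85 f'_c b) = 1.403 in.
β₁ = 0.695, so c = a/β₁ = 1.403/0.695 = 2.019 in.
From the linear strain diagram with ε_cu = 0.003: ε_t = 0.003 (d − c)/c = 0.003 × (18.9 − 2.019)/2.019 = 0.0251.
Since ε_t ≥ 0.005, the section is tension-controlled.

ε_t ≈ 0.0251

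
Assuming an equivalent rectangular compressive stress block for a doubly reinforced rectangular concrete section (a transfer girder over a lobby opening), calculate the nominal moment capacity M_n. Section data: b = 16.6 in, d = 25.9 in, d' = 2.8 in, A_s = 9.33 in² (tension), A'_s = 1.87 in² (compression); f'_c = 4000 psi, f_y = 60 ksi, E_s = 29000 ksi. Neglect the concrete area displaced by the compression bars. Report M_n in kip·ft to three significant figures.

M_n ≈ 1030 kip·ft

Assume both steels yield.
a = (A_s − A'_s) f_y/(0.85 f'_c b) = (9.33 − 1.87) × 60/(0.85 × 4 × 16.6) = 7.931 in.
c = a/β₁ = 7.931/0.85 = 9.331 in; ε'_s = 0.003(c − d')/c = 0.0021 ≥ ε_y = 0.0021, so the compression steel yields.
M_n = (A_s − A'_s) f_y (d − a/2) + A'_s f_y (d − d') = 447.6 × (25.9 − 3.9655) + 112.2 × (25.9 − 2.8) = 9817.9 + 2591.8 = 12409.7 kip·in = 12409.7/12 = 1034.14 kip·ft.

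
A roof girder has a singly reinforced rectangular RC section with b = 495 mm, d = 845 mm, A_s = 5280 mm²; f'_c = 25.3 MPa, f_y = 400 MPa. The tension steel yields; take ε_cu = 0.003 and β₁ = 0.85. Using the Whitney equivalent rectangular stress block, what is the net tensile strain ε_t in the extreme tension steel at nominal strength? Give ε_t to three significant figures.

ε_t ≈ 0.00786

a = A_s f_y/(0.85 f'_c b) = 198.40 mm.
β₁ = 0.85, so c = a/β₁ = 198.40/0.85 = 233.41 mm.
From the linear strain diagram with ε_cu = 0.003: ε_t = 0.003 (d − c)/c = 0.003 × (845 − 233.41)/233.41 = 0.00786.
Since ε_t ≥ 0.005, the section is tension-controlled.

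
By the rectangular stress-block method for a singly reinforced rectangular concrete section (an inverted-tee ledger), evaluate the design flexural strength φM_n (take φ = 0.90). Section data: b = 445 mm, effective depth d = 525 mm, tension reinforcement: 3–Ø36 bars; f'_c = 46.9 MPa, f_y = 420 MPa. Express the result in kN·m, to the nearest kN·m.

A_s = 3 × 1018 = 3054 mm².
T = A_s f_y = 3054 × 420 = 1282680 N = 1282.68 kN.
From C = T: a = T/(0.85 f'_c b) = 1282680/(0.85 × 46.9 × 445) = 72.30 mm.
M_n = T(d − a/2) = 1282.68 kN × (525 − 36.15) mm = 627.04 kN·m.
φM_n = 0.90 × 627.04 = 564.34 kN·m.

φM_n ≈ 564 kN·m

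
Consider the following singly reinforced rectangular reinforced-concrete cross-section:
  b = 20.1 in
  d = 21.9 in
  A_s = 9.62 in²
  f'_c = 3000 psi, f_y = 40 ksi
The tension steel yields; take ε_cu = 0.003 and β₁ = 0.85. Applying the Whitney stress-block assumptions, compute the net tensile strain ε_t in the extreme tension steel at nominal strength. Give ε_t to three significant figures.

a = A_s f_y/(0.85 f'_c b) = 7.508 in.
β₁ = 0.85, so c = a/β₁ = 7.508/0.85 = 8.833 in.
From the linear strain diagram with ε_cu = 0.003: ε_t = 0.003 (d − c)/c = 0.003 × (21.9 − 8.833)/8.833 = 0.00444.
ε_t is between 0.004 and 0.005 — transition zone.

ε_t ≈ 0.00444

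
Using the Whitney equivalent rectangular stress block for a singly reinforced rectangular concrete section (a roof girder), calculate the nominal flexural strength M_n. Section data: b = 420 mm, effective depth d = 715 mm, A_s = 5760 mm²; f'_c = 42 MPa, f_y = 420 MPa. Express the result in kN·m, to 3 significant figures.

T = A_s f_y = 5760 × 420 = 2419200 N = 2419.2 kN.
From C = T: a = T/(0.85 f'_c b) = 2419200/(0.85 × 42 × 420) = 161.34 mm.
M_n = T(d − a/2) = 2419.2 kN × (715 − 80.67) mm = 1534.57 kN·m.

M_n ≈ 1530 kN·m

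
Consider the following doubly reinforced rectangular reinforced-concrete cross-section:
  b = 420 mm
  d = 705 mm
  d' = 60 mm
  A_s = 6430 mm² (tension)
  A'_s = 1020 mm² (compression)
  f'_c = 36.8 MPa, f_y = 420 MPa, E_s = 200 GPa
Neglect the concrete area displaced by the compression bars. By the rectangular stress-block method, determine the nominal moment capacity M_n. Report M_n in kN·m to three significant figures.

Assume both tension and compression steel yield.
Net tension couple steel: A_s − A'_s = 5410 mm².
a = (A_s − A'_s) f_y / (0.85 f'_c b) = 2272200/(0.85 × 36.8 × 420) = 172.95 mm.
c = a/β₁ = 172.95/0.787 = 219.76 mm; ε'_s = 0.003(c − d')/c = 0.0022 ≥ f_y/E_s = 0.0021, so compression steel does yield.
M_n = (A_s − A'_s) f_y (d − a/2) + A'_s f_y (d − d') = [2272200 × (705 − 86.475) + 428400 × (705 − 60)] × 10⁻⁶ = 1405.41 + 276.32 = 1681.73 kN·m.

M_n ≈ 1680 kN·m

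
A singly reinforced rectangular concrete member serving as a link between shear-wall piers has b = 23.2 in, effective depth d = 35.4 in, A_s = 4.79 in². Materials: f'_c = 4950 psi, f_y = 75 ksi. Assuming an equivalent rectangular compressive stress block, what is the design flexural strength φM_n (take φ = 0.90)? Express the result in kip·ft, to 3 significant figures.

φM_n ≈ 904 kip·ft

T = A_s f_y = 4.79 × 75 = 359.25 kips.
a = T/(0.85 f'_c b) = 359.25/(0.85 × 4.95 × 23.2) = 3.680 in.
M_n = T(d − a/2) = 359.25 × (35.4 − 1.84) = 12056.4 kip·in = 12056.4/12 = 1004.70 kip·ft.
φM_n = 0.90 × 1004.70 = 904.23 kip·ft.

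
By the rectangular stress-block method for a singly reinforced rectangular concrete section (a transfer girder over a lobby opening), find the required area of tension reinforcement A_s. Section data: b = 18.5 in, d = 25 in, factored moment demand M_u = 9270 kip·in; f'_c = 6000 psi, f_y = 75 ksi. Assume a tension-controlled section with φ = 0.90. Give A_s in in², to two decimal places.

A_s ≈ 6.08 in²

M_n = M_u/φ = 9270/0.90 = 10300 kip·in.
From M_n = 0.85 f'_c a b (d − a/2):
a = d − √(d² − 2M_n/(0.85 f'_c b)) = 25 − √(25² − 2 × 10300/(0.85 × 6 × 18.5)) = 4.834 in.
A_s = 0.85 f'_c a b / f_y = 0.85 × 6 × 4.834 × 18.5 / 75 = 6.081 in².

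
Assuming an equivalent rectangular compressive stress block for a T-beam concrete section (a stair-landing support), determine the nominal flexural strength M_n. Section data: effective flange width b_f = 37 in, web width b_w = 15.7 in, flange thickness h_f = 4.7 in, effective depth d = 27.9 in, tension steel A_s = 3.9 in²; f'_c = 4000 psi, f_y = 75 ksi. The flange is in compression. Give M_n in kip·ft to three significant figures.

Tension: T = A_s f_y = 3.9 × 75 = 292.5 kips.
Try a within the flange: a = T/(0.85 f'_c b_f) = 292.5/(0.85 × 4 × 37) = 2.325 in.
Since a = 2.325 ≤ h_f = 4.7 in, the stress block lies entirely in the flange; analyse as a rectangular beam of width b_f.
M_n = T(d − a/2) = 292.5 × (27.9 − 1.1625) = 7820.7 kip·in.
M_n = 7820.7/12 = 651.73 kip·ft.

M_n ≈ 652 kip·ft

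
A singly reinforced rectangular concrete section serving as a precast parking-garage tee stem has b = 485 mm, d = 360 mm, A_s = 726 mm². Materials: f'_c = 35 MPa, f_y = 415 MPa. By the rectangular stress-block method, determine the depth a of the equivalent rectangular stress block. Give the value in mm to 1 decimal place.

T = A_s f_y = 726 × 415 = 301290 N = 301.29 kN.
Setting C = 0.85 f'_c a b equal to T: a = 301290/(0.85 × 35 × 485) = 20.9 mm.

a ≈ 20.9 mm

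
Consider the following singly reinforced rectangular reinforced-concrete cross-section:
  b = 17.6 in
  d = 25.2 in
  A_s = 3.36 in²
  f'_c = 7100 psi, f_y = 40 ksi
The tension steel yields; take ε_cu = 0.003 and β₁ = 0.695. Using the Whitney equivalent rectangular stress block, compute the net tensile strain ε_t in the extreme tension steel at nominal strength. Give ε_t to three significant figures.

a = A_s f_y/(0.85 f'_c b) = 1.265 in.
β₁ = 0.695, so c = a/β₁ = 1.265/0.695 = 1.820 in.
From the linear strain diagram with ε_cu = 0.003: ε_t = 0.003 (d − c)/c = 0.003 × (25.2 − 1.820)/1.820 = 0.0385.
Since ε_t ≥ 0.005, the section is tension-controlled.

ε_t ≈ 0.0385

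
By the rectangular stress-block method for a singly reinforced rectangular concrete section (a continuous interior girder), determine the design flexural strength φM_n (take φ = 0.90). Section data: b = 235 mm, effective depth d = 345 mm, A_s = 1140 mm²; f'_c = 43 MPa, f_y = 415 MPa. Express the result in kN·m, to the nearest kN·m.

φM_n ≈ 135 kN·m

T = A_s f_y = 1140 × 415 = 473100 N = 473.1 kN.
From C = T: a = T/(0.85 f'_c b) = 473100/(0.85 × 43 × 235) = 55.08 mm.
M_n = T(d − a/2) = 473.1 kN × (345 − 27.54) mm = 150.19 kN·m.
φM_n = 0.90 × 150.19 = 135.17 kN·m.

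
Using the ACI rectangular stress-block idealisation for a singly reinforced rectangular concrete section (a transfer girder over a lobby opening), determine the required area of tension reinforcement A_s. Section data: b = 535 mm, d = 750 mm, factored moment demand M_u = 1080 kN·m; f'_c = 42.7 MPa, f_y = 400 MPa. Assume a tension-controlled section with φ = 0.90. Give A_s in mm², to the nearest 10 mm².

M_n = M_u/φ = 1080/0.90 = 1200 kN·m.
With M_n = 0.85 f'_c a b (d − a/2), solve the quadratic for a:
a = d − √(d² − 2M_n/(0.85 f'_c b)) = 750 − √(750² − 2 × 1200×10⁶/(0.85 × 42.7 × 535)) = 87.50 mm.
A_s = 0.85 f'_c a b / f_y = 0.85 × 42.7 × 87.50 × 535 / 400 = 4247.6 mm².

A_s ≈ 4250 mm²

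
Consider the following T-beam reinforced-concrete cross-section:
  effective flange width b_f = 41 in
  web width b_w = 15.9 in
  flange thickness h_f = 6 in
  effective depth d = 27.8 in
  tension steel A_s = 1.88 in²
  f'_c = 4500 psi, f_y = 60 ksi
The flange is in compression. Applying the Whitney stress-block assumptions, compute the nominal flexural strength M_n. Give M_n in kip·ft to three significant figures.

M_n ≈ 258 kip·ft

Tension: T = A_s f_y = 1.88 × 60 = 112.8 kips.
Try a within the flange: a = T/(0.85 f'_c b_f) = 112.8/(0.85 × 4.5 × 41) = 0.719 in.
Since a = 0.719 ≤ h_f = 6 in, the stress block lies entirely in the flange; analyse as a rectangular beam of width b_f.
M_n = T(d − a/2) = 112.8 × (27.8 − 0.3595) = 3095.3 kip·in.
M_n = 3095.3/12 = 257.94 kip·ft.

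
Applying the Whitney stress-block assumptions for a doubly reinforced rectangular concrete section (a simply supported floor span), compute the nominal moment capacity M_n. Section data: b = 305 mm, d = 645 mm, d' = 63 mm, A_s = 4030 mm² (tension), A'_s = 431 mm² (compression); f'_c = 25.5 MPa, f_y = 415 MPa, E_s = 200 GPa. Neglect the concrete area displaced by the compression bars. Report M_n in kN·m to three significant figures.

Assume both tension and compression steel yield.
Net tension couple steel: A_s − A'_s = 3599 mm².
a = (A_s − A'_s) f_y / (0.85 f'_c b) = 1493585/(0.85 × 25.5 × 305) = 225.93 mm.
c = a/β₁ = 225.93/0.85 = 265.80 mm; ε'_s = 0.003(c − d')/c = 0.0023 ≥ f_y/E_s = 0.0021, so compression steel does yield.
M_n = (A_s − A'_s) f_y (d − a/2) + A'_s f_y (d − d') = [1493585 × (645 − 112.965) + 178865 × (645 − 63)] × 10⁻⁶ = 794.64 + 104.10 = 898.74 kN·m.

M_n ≈ 899 kN·m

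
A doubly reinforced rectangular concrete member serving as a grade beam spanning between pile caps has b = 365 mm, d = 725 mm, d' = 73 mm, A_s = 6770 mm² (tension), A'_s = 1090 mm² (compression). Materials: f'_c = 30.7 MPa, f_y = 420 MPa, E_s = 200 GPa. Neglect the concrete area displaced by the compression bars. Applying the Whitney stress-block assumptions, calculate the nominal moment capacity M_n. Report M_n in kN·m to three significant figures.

Assume both tension and compression steel yield.
Net tension couple steel: A_s − A'_s = 5680 mm².
a = (A_s − A'_s) f_y / (0.85 f'_c b) = 2385600/(0.85 × 30.7 × 365) = 250.47 mm.
c = a/β₁ = 250.47/0.831 = 301.41 mm; ε'_s = 0.003(c − d')/c = 0.0023 ≥ f_y/E_s = 0.0021, so compression steel does yield.
M_n = (A_s − A'_s) f_y (d − a/2) + A'_s f_y (d − d') = [2385600 × (725 − 125.235) + 457800 × (725 − 73)] × 10⁻⁶ = 1430.80 + 298.49 = 1729.29 kN·m.

M_n ≈ 1730 kN·m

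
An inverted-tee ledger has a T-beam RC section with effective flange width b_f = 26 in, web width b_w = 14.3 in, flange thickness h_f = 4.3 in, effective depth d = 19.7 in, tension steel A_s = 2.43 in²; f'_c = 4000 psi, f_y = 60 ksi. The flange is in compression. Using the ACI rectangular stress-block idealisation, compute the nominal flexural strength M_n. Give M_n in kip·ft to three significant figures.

Tension: T = A_s f_y = 2.43 × 60 = 145.8 kips.
Try a within the flange: a = T/(0.85 f'_c b_f) = 145.8/(0.85 × 4 × 26) = 1.649 in.
Since a = 1.649 ≤ h_f = 4.3 in, the stress block lies entirely in the flange; analyse as a rectangular beam of width b_f.
M_n = T(d − a/2) = 145.8 × (19.7 − 0.8245) = 2752.0 kip·in.
M_n = 2752.0/12 = 229.33 kip·ft.

M_n ≈ 229 kip·ft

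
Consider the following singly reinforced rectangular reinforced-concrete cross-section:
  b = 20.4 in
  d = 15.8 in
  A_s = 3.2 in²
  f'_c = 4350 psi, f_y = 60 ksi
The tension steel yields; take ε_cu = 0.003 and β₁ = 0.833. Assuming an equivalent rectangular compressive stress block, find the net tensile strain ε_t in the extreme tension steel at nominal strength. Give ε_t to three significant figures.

a = A_s f_y/(0.85 f'_c b) = 2.545 in.
β₁ = 0.833, so c = a/β₁ = 2.545/0.833 = 3.055 in.
From the linear strain diagram with ε_cu = 0.003: ε_t = 0.003 (d − c)/c = 0.003 × (15.8 − 3.055)/3.055 = 0.0125.
Since ε_t ≥ 0.005, the section is tension-controlled.

ε_t ≈ 0.0125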